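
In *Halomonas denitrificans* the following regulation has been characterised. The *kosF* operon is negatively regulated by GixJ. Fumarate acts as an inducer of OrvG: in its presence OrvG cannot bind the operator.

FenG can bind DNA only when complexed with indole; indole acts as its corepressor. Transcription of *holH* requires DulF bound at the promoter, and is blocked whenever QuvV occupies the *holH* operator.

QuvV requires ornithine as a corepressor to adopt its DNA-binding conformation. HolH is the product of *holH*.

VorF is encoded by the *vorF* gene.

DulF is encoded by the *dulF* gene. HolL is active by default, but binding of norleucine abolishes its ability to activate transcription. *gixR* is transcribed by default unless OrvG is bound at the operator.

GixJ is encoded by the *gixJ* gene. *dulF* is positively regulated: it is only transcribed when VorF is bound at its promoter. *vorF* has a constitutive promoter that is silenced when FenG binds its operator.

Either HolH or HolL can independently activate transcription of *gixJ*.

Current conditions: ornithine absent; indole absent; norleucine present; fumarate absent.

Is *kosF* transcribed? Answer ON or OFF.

OFF

Indole is absent, so FenG is inactive.
With no repressor bound, *vorF* is transcribed.
So VorF is produced and active.
No repressor is bound and VorF is active, so *dulF* is transcribed.
So DulF is produced and active.
Ornithine is absent, so QuvV is inactive.
No repressor is bound and DulF is active, so *holH* is transcribed.
So HolH is produced and active.
Norleucine is present, so HolL is inactive.
Activator HolH is present, so *gixJ* is transcribed.
So GixJ is produced and active.
With repressor GixJ bound, *kosF* is not transcribed.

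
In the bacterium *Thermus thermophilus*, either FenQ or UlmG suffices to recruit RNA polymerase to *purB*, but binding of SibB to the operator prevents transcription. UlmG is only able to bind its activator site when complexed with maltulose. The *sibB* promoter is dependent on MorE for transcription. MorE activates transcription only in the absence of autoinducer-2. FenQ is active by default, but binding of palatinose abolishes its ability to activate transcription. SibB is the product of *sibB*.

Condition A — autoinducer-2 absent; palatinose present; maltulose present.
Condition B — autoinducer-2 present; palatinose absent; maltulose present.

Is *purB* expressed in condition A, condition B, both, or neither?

B only

Condition A:
Autoinducer-2 is absent, so MorE is active.
No repressor is bound and MorE is active, so *sibB* is transcribed.
So SibB is produced and active.
Palatinose is present, so FenQ is inactive.
Maltulose is present, so UlmG is active.
With repressor SibB bound, *purB* is not transcribed.
→ *purB* is OFF in A.
Condition B:
Autoinducer-2 is present, so MorE is inactive.
Required activator MorE is absent, so *sibB* is not transcribed.
So SibB is not produced.
Palatinose is absent, so FenQ is active.
Maltulose is present, so UlmG is active.
Activator FenQ is present, so *purB* is transcribed.
→ *purB* is ON in B.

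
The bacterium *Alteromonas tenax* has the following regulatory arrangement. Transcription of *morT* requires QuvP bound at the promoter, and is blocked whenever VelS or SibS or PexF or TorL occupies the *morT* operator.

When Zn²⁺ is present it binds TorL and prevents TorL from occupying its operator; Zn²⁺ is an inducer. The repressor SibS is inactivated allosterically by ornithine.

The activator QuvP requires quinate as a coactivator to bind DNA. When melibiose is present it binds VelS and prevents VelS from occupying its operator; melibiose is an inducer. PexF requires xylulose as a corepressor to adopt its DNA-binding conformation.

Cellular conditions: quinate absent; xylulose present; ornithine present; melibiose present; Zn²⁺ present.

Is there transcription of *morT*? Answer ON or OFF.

OFF

Melibiose is present, so VelS is inactive.
Ornithine is present, so SibS is inactive.
Xylulose is present, so PexF is active.
Quinate is absent, so QuvP is inactive.
Zn²⁺ is present, so TorL is inactive.
With repressor PexF bound, *morT* is not transcribed.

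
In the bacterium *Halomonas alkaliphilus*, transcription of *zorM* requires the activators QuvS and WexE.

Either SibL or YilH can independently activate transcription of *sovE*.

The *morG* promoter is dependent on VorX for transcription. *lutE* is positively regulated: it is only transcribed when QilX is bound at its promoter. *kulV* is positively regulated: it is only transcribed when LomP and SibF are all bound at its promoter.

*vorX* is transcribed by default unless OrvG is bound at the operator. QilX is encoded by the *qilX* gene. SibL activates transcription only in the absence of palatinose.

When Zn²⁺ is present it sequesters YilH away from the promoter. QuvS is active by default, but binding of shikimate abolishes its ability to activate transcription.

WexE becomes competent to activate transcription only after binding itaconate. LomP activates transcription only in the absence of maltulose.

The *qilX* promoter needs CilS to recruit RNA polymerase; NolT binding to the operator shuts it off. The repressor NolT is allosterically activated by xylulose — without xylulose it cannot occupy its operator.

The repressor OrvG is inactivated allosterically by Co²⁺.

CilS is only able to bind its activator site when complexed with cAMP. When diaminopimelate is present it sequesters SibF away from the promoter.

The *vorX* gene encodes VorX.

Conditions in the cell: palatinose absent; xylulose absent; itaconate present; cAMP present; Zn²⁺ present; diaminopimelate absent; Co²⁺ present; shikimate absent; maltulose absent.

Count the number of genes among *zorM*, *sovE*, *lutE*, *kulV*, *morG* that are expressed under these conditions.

Shikimate is absent, so QuvS is active.
Itaconate is present, so WexE is active.
No repressor is bound and QuvS and WexE are active, so *zorM* is transcribed.
→ *zorM* is ON.
Palatinose is absent, so SibL is active.
Zn²⁺ is present, so YilH is inactive.
Activator SibL is present, so *sovE* is transcribed.
→ *sovE* is ON.
Xylulose is absent, so NolT is inactive.
cAMP is present, so CilS is active.
No repressor is bound and CilS is active, so *qilX* is transcribed.
So QilX is produced and active.
No repressor is bound and QilX is active, so *lutE* is transcribed.
→ *lutE* is ON.
Maltulose is absent, so LomP is active.
Diaminopimelate is absent, so SibF is active.
No repressor is bound and LomP and SibF are active, so *kulV* is transcribed.
→ *kulV* is ON.
Co²⁺ is present, so OrvG is inactive.
With no repressor bound, *vorX* is transcribed.
So VorX is produced and active.
No repressor is bound and VorX is active, so *morG* is transcribed.
→ *morG* is ON.
5 of the 5 genes are transcribed.

5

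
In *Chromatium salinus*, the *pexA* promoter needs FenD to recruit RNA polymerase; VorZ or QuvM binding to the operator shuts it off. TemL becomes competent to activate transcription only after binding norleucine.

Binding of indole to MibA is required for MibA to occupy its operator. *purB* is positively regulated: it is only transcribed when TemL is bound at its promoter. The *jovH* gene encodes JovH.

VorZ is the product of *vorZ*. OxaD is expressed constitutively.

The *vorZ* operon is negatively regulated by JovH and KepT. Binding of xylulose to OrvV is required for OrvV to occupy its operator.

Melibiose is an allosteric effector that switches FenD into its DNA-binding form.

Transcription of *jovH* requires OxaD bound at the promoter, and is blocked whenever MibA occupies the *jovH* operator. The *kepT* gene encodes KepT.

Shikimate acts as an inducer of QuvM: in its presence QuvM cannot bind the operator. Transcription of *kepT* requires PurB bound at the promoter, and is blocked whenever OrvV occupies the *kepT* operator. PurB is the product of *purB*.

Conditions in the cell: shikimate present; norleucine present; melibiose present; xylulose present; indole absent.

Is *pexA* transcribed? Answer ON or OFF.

ON

Melibiose is present, so FenD is active.
OxaD is produced constitutively and is active.
Indole is absent, so MibA is inactive.
No repressor is bound and OxaD is active, so *jovH* is transcribed.
So JovH is produced and active.
Norleucine is present, so TemL is active.
No repressor is bound and TemL is active, so *purB* is transcribed.
So PurB is produced and active.
Xylulose is present, so OrvV is active.
With repressor OrvV bound, *kepT* is not transcribed.
So KepT is not produced.
With repressor JovH bound, *vorZ* is not transcribed.
So VorZ is not produced.
Shikimate is present, so QuvM is inactive.
No repressor is bound and FenD is active, so *pexA* is transcribed.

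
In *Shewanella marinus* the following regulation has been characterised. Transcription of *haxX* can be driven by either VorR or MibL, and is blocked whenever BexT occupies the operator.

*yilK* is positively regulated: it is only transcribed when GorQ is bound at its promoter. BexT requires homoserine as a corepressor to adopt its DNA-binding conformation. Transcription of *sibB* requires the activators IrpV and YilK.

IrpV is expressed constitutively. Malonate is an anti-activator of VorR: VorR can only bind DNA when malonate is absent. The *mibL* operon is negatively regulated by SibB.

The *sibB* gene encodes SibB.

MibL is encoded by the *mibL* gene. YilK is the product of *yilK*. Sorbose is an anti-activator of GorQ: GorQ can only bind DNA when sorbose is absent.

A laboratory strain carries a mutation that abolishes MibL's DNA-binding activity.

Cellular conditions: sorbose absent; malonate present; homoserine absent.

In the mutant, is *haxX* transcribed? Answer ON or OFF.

Homoserine is absent, so BexT is inactive.
Malonate is present, so VorR is inactive.
MibL is non-functional in this strain, so it has no effect.
No activator is available at the *haxX* promoter, so *haxX* is not transcribed.

OFF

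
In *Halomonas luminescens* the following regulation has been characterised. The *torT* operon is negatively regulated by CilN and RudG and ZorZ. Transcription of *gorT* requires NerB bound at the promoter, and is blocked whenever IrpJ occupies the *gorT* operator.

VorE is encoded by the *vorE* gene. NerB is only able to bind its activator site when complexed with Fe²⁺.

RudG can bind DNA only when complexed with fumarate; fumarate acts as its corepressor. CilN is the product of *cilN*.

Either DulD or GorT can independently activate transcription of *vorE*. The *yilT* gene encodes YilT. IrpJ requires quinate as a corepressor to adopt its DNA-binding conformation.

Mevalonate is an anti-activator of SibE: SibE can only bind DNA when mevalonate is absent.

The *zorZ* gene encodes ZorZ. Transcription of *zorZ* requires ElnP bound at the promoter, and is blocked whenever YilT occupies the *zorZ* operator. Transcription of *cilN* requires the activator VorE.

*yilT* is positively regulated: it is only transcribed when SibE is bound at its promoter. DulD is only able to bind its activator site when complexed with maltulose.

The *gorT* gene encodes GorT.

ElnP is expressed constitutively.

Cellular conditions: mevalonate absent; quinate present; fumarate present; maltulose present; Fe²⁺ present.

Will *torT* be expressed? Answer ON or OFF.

OFF

Maltulose is present, so DulD is active.
Quinate is present, so IrpJ is active.
Fe²⁺ is present, so NerB is active.
With repressor IrpJ bound, *gorT* is not transcribed.
So GorT is not produced.
Activator DulD is present, so *vorE* is transcribed.
So VorE is produced and active.
No repressor is bound and VorE is active, so *cilN* is transcribed.
So CilN is produced and active.
Fumarate is present, so RudG is active.
ElnP is produced constitutively and is active.
Mevalonate is absent, so SibE is active.
No repressor is bound and SibE is active, so *yilT* is transcribed.
So YilT is produced and active.
With repressor YilT bound, *zorZ* is not transcribed.
So ZorZ is not produced.
With repressor CilN bound, *torT* is not transcribed.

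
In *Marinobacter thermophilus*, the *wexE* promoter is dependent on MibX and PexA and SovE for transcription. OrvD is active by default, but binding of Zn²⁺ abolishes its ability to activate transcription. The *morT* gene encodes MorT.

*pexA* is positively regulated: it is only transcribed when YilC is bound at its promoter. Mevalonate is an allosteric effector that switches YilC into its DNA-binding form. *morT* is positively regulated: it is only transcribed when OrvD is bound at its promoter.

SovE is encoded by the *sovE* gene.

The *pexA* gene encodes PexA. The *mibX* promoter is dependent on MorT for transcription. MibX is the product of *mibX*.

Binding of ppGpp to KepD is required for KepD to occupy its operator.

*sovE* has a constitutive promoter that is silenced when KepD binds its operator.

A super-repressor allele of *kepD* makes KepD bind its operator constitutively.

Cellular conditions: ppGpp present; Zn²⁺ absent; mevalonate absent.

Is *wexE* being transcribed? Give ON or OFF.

OFF

Zn²⁺ is absent, so OrvD is active.
No repressor is bound and OrvD is active, so *morT* is transcribed.
So MorT is produced and active.
No repressor is bound and MorT is active, so *mibX* is transcribed.
So MibX is produced and active.
Mevalonate is absent, so YilC is inactive.
Required activator YilC is absent, so *pexA* is not transcribed.
So PexA is not produced.
KepD is constitutively active in this strain.
With repressor KepD bound, *sovE* is not transcribed.
So SovE is not produced.
Required activator PexA is absent, so *wexE* is not transcribed.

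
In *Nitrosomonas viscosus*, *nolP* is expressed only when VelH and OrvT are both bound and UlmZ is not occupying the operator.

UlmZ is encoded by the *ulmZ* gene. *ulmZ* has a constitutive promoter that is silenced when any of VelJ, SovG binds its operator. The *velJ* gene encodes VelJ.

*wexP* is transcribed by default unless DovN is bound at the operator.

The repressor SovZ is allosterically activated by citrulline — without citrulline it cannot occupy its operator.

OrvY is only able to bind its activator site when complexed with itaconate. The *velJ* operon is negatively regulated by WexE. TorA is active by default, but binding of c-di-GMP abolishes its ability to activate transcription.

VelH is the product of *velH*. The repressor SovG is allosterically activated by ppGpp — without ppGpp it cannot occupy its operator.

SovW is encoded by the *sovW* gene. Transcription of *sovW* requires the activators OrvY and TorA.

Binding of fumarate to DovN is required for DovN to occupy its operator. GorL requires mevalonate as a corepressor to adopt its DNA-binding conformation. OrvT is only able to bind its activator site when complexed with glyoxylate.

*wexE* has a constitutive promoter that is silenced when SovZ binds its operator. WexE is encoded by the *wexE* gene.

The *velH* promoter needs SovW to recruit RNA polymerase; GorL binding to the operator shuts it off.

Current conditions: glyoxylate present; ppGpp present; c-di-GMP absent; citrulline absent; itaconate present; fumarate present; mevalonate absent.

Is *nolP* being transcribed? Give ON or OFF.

Itaconate is present, so OrvY is active.
c-di-GMP is absent, so TorA is active.
No repressor is bound and OrvY and TorA are active, so *sovW* is transcribed.
So SovW is produced and active.
Mevalonate is absent, so GorL is inactive.
No repressor is bound and SovW is active, so *velH* is transcribed.
So VelH is produced and active.
Citrulline is absent, so SovZ is inactive.
With no repressor bound, *wexE* is transcribed.
So WexE is produced and active.
With repressor WexE bound, *velJ* is not transcribed.
So VelJ is not produced.
ppGpp is present, so SovG is active.
With repressor SovG bound, *ulmZ* is not transcribed.
So UlmZ is not produced.
Glyoxylate is present, so OrvT is active.
No repressor is bound and VelH and OrvT are active, so *nolP* is transcribed.

ON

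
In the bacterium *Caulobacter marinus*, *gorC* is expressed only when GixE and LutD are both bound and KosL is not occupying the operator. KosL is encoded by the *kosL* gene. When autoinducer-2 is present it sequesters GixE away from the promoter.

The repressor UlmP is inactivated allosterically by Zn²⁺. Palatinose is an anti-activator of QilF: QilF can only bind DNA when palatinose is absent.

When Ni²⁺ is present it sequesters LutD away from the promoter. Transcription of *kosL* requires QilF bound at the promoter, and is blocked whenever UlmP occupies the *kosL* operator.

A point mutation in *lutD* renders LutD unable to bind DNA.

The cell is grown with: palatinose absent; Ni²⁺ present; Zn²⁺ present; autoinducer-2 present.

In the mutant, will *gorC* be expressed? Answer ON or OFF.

OFF

Autoinducer-2 is present, so GixE is inactive.
LutD is non-functional in this strain, so it has no effect.
Palatinose is absent, so QilF is active.
Zn²⁺ is present, so UlmP is inactive.
No repressor is bound and QilF is active, so *kosL* is transcribed.
So KosL is produced and active.
With repressor KosL bound, *gorC* is not transcribed.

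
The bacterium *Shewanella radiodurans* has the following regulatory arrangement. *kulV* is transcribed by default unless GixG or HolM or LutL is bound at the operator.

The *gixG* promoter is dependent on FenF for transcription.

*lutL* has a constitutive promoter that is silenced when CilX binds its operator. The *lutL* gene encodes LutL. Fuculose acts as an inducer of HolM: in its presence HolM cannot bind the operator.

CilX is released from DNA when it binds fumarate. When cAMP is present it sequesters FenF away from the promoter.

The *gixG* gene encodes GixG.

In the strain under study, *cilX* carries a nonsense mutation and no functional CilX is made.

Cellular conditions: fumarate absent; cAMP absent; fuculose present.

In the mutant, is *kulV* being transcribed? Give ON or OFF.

OFF

cAMP is absent, so FenF is active.
No repressor is bound and FenF is active, so *gixG* is transcribed.
So GixG is produced and active.
Fuculose is present, so HolM is inactive.
CilX is non-functional in this strain, so it has no effect.
With no repressor bound, *lutL* is transcribed.
So LutL is produced and active.
With repressor GixG bound, *kulV* is not transcribed.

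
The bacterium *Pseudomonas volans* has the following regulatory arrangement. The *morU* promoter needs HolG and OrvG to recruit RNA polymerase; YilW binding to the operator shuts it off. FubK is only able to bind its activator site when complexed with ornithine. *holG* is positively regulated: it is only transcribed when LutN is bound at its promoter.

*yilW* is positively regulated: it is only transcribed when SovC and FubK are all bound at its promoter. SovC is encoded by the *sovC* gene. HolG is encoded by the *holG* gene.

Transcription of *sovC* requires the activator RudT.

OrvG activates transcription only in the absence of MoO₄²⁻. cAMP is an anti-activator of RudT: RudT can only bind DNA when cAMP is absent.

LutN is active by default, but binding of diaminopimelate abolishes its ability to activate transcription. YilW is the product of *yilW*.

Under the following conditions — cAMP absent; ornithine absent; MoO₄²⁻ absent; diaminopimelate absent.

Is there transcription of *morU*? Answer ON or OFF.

ON

Diaminopimelate is absent, so LutN is active.
No repressor is bound and LutN is active, so *holG* is transcribed.
So HolG is produced and active.
MoO₄²⁻ is absent, so OrvG is active.
cAMP is absent, so RudT is active.
No repressor is bound and RudT is active, so *sovC* is transcribed.
So SovC is produced and active.
Ornithine is absent, so FubK is inactive.
Required activator FubK is absent, so *yilW* is not transcribed.
So YilW is not produced.
No repressor is bound and HolG and OrvG are active, so *morU* is transcribed.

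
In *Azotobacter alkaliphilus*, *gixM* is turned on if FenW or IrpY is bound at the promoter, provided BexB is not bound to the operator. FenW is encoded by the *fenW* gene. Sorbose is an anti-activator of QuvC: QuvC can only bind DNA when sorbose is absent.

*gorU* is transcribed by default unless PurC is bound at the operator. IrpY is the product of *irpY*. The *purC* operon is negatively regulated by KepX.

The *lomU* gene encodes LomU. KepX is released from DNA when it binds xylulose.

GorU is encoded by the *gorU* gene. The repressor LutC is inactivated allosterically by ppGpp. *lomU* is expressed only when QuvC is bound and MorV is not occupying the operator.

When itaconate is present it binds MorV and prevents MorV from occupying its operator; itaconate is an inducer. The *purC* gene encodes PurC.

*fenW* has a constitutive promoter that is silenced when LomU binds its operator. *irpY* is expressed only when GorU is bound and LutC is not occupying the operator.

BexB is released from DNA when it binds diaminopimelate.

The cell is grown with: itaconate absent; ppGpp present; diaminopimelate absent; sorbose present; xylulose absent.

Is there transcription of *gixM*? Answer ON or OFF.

OFF

Sorbose is present, so QuvC is inactive.
Itaconate is absent, so MorV is active.
With repressor MorV bound, *lomU* is not transcribed.
So LomU is not produced.
With no repressor bound, *fenW* is transcribed.
So FenW is produced and active.
ppGpp is present, so LutC is inactive.
Xylulose is absent, so KepX is active.
With repressor KepX bound, *purC* is not transcribed.
So PurC is not produced.
With no repressor bound, *gorU* is transcribed.
So GorU is produced and active.
No repressor is bound and GorU is active, so *irpY* is transcribed.
So IrpY is produced and active.
Diaminopimelate is absent, so BexB is active.
With repressor BexB bound, *gixM* is not transcribed.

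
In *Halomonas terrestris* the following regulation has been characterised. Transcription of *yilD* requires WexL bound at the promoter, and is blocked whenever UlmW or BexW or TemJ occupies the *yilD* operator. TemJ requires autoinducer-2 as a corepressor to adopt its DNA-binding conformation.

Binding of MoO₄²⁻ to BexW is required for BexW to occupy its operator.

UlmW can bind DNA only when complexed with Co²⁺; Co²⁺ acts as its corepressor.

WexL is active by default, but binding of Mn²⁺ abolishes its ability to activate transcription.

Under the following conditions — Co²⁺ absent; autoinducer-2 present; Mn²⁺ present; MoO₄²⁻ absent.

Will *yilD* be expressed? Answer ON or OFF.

Co²⁺ is absent, so UlmW is inactive.
Mn²⁺ is present, so WexL is inactive.
MoO₄²⁻ is absent, so BexW is inactive.
Autoinducer-2 is present, so TemJ is active.
With repressor TemJ bound, *yilD* is not transcribed.

OFF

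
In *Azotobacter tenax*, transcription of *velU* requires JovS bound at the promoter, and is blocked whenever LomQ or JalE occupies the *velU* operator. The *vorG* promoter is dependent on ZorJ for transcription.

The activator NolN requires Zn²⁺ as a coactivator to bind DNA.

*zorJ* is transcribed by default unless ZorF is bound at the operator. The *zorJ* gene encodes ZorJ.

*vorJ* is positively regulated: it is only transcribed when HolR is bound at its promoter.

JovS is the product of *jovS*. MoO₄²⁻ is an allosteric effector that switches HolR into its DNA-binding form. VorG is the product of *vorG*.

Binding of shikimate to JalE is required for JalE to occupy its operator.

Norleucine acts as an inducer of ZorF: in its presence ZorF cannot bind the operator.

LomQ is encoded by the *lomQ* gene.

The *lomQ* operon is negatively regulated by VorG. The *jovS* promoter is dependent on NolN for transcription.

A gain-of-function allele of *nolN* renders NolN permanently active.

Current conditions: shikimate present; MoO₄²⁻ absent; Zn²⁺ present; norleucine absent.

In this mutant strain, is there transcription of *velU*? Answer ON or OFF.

OFF

Norleucine is absent, so ZorF is active.
With repressor ZorF bound, *zorJ* is not transcribed.
So ZorJ is not produced.
Required activator ZorJ is absent, so *vorG* is not transcribed.
So VorG is not produced.
With no repressor bound, *lomQ* is transcribed.
So LomQ is produced and active.
Shikimate is present, so JalE is active.
NolN is constitutively active in this strain.
No repressor is bound and NolN is active, so *jovS* is transcribed.
So JovS is produced and active.
With repressor LomQ bound, *velU* is not transcribed.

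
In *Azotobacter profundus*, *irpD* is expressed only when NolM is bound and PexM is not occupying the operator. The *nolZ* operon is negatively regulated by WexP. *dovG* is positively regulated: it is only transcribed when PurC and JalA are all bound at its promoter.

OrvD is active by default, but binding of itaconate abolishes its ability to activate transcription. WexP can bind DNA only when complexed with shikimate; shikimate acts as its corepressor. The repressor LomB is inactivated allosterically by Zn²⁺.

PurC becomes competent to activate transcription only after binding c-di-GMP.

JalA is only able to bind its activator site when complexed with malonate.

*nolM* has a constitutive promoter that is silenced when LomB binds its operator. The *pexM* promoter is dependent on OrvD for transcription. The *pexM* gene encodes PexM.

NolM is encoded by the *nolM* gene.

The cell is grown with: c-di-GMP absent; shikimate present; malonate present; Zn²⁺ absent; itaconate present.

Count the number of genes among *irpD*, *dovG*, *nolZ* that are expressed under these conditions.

Itaconate is present, so OrvD is inactive.
Required activator OrvD is absent, so *pexM* is not transcribed.
So PexM is not produced.
Zn²⁺ is absent, so LomB is active.
With repressor LomB bound, *nolM* is not transcribed.
So NolM is not produced.
Required activator NolM is absent, so *irpD* is not transcribed.
→ *irpD* is OFF.
c-di-GMP is absent, so PurC is inactive.
Malonate is present, so JalA is active.
Required activator PurC is absent, so *dovG* is not transcribed.
→ *dovG* is OFF.
Shikimate is present, so WexP is active.
With repressor WexP bound, *nolZ* is not transcribed.
→ *nolZ* is OFF.
0 of the 3 genes are transcribed.

0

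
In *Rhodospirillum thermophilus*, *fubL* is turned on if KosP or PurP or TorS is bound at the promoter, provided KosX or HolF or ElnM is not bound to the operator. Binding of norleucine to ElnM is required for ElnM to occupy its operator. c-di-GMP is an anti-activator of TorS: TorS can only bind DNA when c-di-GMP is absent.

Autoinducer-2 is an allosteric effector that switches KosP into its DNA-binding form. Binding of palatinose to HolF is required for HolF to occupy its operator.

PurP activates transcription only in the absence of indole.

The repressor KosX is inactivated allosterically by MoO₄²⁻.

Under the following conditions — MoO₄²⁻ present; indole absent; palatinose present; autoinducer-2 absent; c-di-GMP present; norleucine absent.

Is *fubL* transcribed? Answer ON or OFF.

MoO₄²⁻ is present, so KosX is inactive.
Palatinose is present, so HolF is active.
Norleucine is absent, so ElnM is inactive.
Autoinducer-2 is absent, so KosP is inactive.
Indole is absent, so PurP is active.
c-di-GMP is present, so TorS is inactive.
With repressor HolF bound, *fubL* is not transcribed.

OFF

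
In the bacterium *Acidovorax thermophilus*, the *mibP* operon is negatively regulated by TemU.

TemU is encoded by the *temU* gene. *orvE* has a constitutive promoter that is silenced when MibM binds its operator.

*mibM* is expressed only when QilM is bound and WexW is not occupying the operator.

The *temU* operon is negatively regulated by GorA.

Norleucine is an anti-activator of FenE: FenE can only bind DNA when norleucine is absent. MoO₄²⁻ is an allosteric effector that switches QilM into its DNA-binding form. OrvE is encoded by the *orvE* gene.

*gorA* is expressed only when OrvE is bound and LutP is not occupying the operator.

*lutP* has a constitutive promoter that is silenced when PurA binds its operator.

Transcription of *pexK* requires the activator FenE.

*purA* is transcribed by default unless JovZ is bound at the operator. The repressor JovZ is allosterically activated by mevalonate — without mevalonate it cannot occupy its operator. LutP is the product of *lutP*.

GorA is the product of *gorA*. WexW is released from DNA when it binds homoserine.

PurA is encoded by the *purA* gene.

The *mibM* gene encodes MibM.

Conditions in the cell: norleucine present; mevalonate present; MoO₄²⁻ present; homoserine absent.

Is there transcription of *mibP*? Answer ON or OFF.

OFF

Mevalonate is present, so JovZ is active.
With repressor JovZ bound, *purA* is not transcribed.
So PurA is not produced.
With no repressor bound, *lutP* is transcribed.
So LutP is produced and active.
Homoserine is absent, so WexW is active.
MoO₄²⁻ is present, so QilM is active.
With repressor WexW bound, *mibM* is not transcribed.
So MibM is not produced.
With no repressor bound, *orvE* is transcribed.
So OrvE is produced and active.
With repressor LutP bound, *gorA* is not transcribed.
So GorA is not produced.
With no repressor bound, *temU* is transcribed.
So TemU is produced and active.
With repressor TemU bound, *mibP* is not transcribed.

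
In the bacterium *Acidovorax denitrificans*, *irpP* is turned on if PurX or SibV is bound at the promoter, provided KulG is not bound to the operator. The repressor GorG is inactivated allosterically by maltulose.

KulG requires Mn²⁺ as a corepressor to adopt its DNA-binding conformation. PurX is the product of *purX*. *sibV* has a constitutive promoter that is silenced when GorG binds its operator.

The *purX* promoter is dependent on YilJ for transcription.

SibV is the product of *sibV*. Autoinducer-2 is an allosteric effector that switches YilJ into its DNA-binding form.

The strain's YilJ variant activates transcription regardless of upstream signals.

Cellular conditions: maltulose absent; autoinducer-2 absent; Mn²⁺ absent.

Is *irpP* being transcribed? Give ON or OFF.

YilJ is constitutively active in this strain.
No repressor is bound and YilJ is active, so *purX* is transcribed.
So PurX is produced and active.
Maltulose is absent, so GorG is active.
With repressor GorG bound, *sibV* is not transcribed.
So SibV is not produced.
Mn²⁺ is absent, so KulG is inactive.
Activator PurX is present, so *irpP* is transcribed.

ON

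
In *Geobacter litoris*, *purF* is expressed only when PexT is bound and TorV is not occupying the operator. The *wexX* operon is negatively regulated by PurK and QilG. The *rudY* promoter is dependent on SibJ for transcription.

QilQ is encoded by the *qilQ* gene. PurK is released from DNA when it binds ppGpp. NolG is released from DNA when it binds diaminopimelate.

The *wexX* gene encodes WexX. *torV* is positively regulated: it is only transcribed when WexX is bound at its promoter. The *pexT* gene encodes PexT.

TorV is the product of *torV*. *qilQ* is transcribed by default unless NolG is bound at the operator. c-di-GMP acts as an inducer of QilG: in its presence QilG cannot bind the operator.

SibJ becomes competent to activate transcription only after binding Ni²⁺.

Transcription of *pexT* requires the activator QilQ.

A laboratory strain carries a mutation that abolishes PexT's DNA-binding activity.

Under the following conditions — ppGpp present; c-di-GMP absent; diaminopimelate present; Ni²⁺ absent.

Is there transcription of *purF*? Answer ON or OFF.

OFF

ppGpp is present, so PurK is inactive.
c-di-GMP is absent, so QilG is active.
With repressor QilG bound, *wexX* is not transcribed.
So WexX is not produced.
Required activator WexX is absent, so *torV* is not transcribed.
So TorV is not produced.
PexT is non-functional in this strain, so it has no effect.
Required activator PexT is absent, so *purF* is not transcribed.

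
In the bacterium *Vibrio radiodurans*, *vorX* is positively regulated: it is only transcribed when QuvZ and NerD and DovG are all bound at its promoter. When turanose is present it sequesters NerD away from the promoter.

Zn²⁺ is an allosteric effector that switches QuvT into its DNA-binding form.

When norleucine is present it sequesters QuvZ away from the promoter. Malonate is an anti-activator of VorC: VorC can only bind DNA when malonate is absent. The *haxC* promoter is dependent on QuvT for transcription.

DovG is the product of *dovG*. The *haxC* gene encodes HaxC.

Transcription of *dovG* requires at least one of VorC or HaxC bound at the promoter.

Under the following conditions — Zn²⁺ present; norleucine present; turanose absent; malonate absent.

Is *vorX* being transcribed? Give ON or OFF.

OFF

Norleucine is present, so QuvZ is inactive.
Turanose is absent, so NerD is active.
Malonate is absent, so VorC is active.
Zn²⁺ is present, so QuvT is active.
No repressor is bound and QuvT is active, so *haxC* is transcribed.
So HaxC is produced and active.
Activator VorC is present, so *dovG* is transcribed.
So DovG is produced and active.
Required activator QuvZ is absent, so *vorX* is not transcribed.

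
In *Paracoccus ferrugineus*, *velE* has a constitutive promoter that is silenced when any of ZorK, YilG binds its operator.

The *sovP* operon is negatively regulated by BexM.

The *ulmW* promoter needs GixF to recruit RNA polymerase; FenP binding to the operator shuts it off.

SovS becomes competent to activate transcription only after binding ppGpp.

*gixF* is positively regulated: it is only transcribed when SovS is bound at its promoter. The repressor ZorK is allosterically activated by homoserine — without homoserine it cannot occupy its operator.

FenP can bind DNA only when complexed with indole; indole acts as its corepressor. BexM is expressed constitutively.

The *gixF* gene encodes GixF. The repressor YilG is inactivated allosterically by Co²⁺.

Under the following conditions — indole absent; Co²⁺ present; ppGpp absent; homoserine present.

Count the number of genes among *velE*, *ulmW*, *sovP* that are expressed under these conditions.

0

Homoserine is present, so ZorK is active.
Co²⁺ is present, so YilG is inactive.
With repressor ZorK bound, *velE* is not transcribed.
→ *velE* is OFF.
Indole is absent, so FenP is inactive.
ppGpp is absent, so SovS is inactive.
Required activator SovS is absent, so *gixF* is not transcribed.
So GixF is not produced.
Required activator GixF is absent, so *ulmW* is not transcribed.
→ *ulmW* is OFF.
BexM is produced constitutively and is active.
With repressor BexM bound, *sovP* is not transcribed.
→ *sovP* is OFF.
0 of the 3 genes are transcribed.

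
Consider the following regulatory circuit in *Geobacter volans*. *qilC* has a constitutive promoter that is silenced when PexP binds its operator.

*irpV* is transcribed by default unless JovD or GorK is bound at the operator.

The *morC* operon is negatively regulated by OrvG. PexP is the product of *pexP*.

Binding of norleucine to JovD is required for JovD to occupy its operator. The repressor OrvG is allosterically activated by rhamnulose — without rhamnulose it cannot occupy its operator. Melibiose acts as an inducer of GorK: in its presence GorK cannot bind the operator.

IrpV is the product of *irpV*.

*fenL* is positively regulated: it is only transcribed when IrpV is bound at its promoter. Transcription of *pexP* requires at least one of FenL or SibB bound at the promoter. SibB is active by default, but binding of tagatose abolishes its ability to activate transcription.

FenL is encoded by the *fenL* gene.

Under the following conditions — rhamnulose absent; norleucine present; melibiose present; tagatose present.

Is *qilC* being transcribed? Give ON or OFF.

ON

Norleucine is present, so JovD is active.
Melibiose is present, so GorK is inactive.
With repressor JovD bound, *irpV* is not transcribed.
So IrpV is not produced.
Required activator IrpV is absent, so *fenL* is not transcribed.
So FenL is not produced.
Tagatose is present, so SibB is inactive.
No activator is available at the *pexP* promoter, so *pexP* is not transcribed.
So PexP is not produced.
With no repressor bound, *qilC* is transcribed.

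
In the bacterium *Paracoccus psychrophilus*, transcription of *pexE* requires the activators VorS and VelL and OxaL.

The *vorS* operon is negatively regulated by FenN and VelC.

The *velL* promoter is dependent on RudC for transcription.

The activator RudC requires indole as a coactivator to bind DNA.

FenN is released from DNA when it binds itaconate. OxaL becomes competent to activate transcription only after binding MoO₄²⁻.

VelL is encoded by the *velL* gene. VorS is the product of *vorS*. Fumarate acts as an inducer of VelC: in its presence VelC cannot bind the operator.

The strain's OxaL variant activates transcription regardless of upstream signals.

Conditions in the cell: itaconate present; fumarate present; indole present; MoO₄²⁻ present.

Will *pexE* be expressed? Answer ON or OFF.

ON

Itaconate is present, so FenN is inactive.
Fumarate is present, so VelC is inactive.
With no repressor bound, *vorS* is transcribed.
So VorS is produced and active.
Indole is present, so RudC is active.
No repressor is bound and RudC is active, so *velL* is transcribed.
So VelL is produced and active.
OxaL is constitutively active in this strain.
No repressor is bound and VorS and VelL and OxaL are active, so *pexE* is transcribed.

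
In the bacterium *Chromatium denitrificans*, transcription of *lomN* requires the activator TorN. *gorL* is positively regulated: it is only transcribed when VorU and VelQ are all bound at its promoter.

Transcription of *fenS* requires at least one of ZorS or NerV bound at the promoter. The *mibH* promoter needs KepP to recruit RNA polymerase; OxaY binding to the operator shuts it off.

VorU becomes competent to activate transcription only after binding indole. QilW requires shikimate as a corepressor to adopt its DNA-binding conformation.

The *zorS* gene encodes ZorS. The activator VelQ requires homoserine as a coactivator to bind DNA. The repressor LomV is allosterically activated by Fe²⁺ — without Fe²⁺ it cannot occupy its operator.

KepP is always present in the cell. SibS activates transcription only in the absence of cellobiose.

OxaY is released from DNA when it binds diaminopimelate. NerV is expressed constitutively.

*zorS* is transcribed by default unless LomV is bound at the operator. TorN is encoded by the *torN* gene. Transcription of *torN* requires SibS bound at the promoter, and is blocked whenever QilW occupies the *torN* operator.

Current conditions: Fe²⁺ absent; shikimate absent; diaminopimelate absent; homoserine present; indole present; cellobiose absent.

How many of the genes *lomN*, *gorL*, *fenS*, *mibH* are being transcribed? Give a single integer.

Shikimate is absent, so QilW is inactive.
Cellobiose is absent, so SibS is active.
No repressor is bound and SibS is active, so *torN* is transcribed.
So TorN is produced and active.
No repressor is bound and TorN is active, so *lomN* is transcribed.
→ *lomN* is ON.
Indole is present, so VorU is active.
Homoserine is present, so VelQ is active.
No repressor is bound and VorU and VelQ are active, so *gorL* is transcribed.
→ *gorL* is ON.
Fe²⁺ is absent, so LomV is inactive.
With no repressor bound, *zorS* is transcribed.
So ZorS is produced and active.
NerV is produced constitutively and is active.
Activator ZorS is present, so *fenS* is transcribed.
→ *fenS* is ON.
Diaminopimelate is absent, so OxaY is active.
KepP is produced constitutively and is active.
With repressor OxaY bound, *mibH* is not transcribed.
→ *mibH* is OFF.
3 of the 4 genes are transcribed.

3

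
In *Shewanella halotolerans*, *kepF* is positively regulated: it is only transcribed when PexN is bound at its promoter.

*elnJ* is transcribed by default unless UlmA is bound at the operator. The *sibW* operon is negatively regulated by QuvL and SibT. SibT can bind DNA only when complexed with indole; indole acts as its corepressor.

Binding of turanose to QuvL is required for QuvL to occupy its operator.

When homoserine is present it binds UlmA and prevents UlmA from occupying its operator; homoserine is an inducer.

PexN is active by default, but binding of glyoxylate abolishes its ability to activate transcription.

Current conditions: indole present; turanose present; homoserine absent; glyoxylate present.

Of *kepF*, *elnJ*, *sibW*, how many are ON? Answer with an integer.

0

Glyoxylate is present, so PexN is inactive.
Required activator PexN is absent, so *kepF* is not transcribed.
→ *kepF* is OFF.
Homoserine is absent, so UlmA is active.
With repressor UlmA bound, *elnJ* is not transcribed.
→ *elnJ* is OFF.
Turanose is present, so QuvL is active.
Indole is present, so SibT is active.
With repressor QuvL bound, *sibW* is not transcribed.
→ *sibW* is OFF.
0 of the 3 genes are transcribed.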